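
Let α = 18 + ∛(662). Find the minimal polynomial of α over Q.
m_α(x) = x^3 - 54x^2 + 972x - 6494

Set β = α - 18 = ∛(662), so β^3 = 662. Then (α - 18)^3 - 662 = 0, i.e. α is a root of g(x) = (x - 18)^3 - 662 = x^3 - 54x^2 + 972x - 6494. Since g(x) = h(x - 18) where h(x) = x^3 - 662, and h is irreducible over Q (because 662 is not a perfect cube, so h has no rational root, and a monic cubic with no rational root is irreducible), g is also irreducible (irreducibility is preserved under the substitution x → x - 18). Hence m_α(x) = x^3 - 54x^2 + 972x - 6494.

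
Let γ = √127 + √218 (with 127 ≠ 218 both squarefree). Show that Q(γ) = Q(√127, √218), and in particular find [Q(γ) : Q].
[Q(γ) : Q] = 4 (equivalently, Q(γ) = Q(√127, √218))

Obviously Q(γ) ⊆ Q(√127, √218), and [Q(√127, √218):Q] = 4 (since 127, 218 are distinct squarefree integers > 1 with 27686 not a perfect square). To show equality we compute the minimal polynomial of γ. From γ = √127 + √218: γ^2 = 127 + 2√(27686) + 218 = 345 + 2√(27686), so γ^2 - 345 = 2√(27686); squaring, (γ^2 - 345)^2 = 4·27686, i.e. γ^4 - 690γ^2 + 119025 - 110744 = 0, i.e. γ^4 - 690γ^2 + 8281 = 0. So γ is a root of x^4 - 690x^2 + 8281. This polynomial is irreducible over Q: it has no rational root (each ±√127 ± √218 is irrational), and any factorization into two quadratics over Q would force √(27686) ∈ Q (pairing opposite roots) or √127, √218 ∈ Q (other pairings), all impossible. Hence [Q(γ):Q] = 4 = [Q(√127, √218):Q], so Q(γ) = Q(√127, √218).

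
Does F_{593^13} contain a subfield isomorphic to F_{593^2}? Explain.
No: F_{593^2} is not a subfield of F_{593^13}

F_{p^m} embeds in F_{p^n} iff m | n. Here 2 ∤ 13 (since 13 = 6·2 + 1 with remainder 1 ≠ 0), so F_{593^2} is not a subfield of F_{593^13}. Equivalently: if it were, the tower law would give 2 = [F_{593^2}:F_593] dividing [F_{593^13}:F_593] = 13, contradiction.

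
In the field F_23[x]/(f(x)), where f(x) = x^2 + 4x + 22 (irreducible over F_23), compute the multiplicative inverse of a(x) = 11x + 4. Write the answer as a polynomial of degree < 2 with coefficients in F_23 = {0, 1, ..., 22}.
a(x)^(-1) ≡ 16x + 8 (mod f(x))

Since f is irreducible over F_23, F_23[x]/(f) is a field and a(x) ≠ 0 has an inverse. Apply the extended Euclidean algorithm to f(x) and a(x) in F_23[x]: f(x) = (21x + 22)·a(x) + (3). The last nonzero remainder is the constant 3 = gcd(f, a) in F_23. Back-substituting through the division chain expresses 3 = s(x)·a(x) + t(x)·f(x) with s(x) ≡ 2x + 1 (mod f), so (2x + 1)·a(x) ≡ 3 (mod f). Multiplying by 3^(-1) ≡ 8 in F_23 gives a(x)^(-1) ≡ 8·(2x + 1) ≡ 16x + 8 (mod f). Check: (11x + 4)·(16x + 8) = 15x^2 + 14x + 9 ≡ 1 (mod x^2 + 4x + 22).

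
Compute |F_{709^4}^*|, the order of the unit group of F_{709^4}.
|F_{709^4}^*| = 252688187760

F_{709^4} has 709^4 = 252688187761 elements; its multiplicative group consists of all nonzero elements, so |F_{709^4}^*| = 252688187761 - 1 = 252688187760. (It is cyclic since any finite subgroup of the multiplicative group of a field is cyclic.)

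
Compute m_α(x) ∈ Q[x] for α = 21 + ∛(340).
m_α(x) = x^3 - 63x^2 + 1323x - 9601

Set β = α - 21 = ∛(340), so β^3 = 340. Then (α - 21)^3 - 340 = 0, i.e. α is a root of g(x) = (x - 21)^3 - 340 = x^3 - 63x^2 + 1323x - 9601. Since g(x) = h(x - 21) where h(x) = x^3 - 340, and h is irreducible over Q (because 340 is not a perfect cube, so h has no rational root, and a monic cubic with no rational root is irreducible), g is also irreducible (irreducibility is preserved under the substitution x → x - 21). Hence m_α(x) = x^3 - 63x^2 + 1323x - 9601.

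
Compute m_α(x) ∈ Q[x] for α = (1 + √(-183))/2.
m_α(x) = x^2 - x + 46

From 2α - 1 = √(-183), squaring gives (2α - 1)^2 = -183, i.e. 4α^2 - 4α + 1 = -183, so α^2 - α + (1 + 183)/4 = 0. Since -183 ≡ 1 (mod 4), (1 + 183)/4 = 46 ∈ Z. The polynomial x^2 - x + 46 has discriminant 1 - 4·(46) = -183, which is not a perfect square in Q (d = -183 is squarefree and ≠ 1), so x^2 - x + 46 is irreducible over Q. It is the minimal polynomial of α.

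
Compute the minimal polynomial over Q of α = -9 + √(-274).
m_α(x) = x^2 + 18x + 355

From α + 9 = √(-274), squaring gives (α + 9)^2 = -274, i.e. α^2 + 18α + 81 = -274, so α^2 + 18α + 355 = 0. The discriminant of x^2 + 18x + 355 is (18)^2 - 4·(355) = 324 - 1420 = -1096, and 4·(-274) is not a perfect square in Q since -274 is squarefree and ≠ 1. Hence x^2 + 18x + 355 is irreducible over Q and is the minimal polynomial of α.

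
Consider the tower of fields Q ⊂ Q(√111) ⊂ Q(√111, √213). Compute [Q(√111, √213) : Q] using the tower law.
[Q(√111, √213) : Q] = 4

[Q(√111):Q] = 2 (min poly x^2 - 111, irreducible since 111 is squarefree > 1). For the top step, suppose √213 ∈ Q(√111), say √213 = c + d√111 with c, d ∈ Q. Squaring: 213 = c^2 + 111d^2 + 2cd√111. Since √111 ∉ Q this forces 2cd = 0. If d = 0 then √213 = c ∈ Q, contradicting 213 squarefree > 1. If c = 0 then 213 = 111d^2, so 111·213 = (111d)^2 is a perfect square in Q — but 111·213 = 23643 is not a perfect square (since 111 and 213 are distinct squarefree integers). Contradiction. Hence √213 ∉ Q(√111), so x^2 - 213 stays irreducible over Q(√111) and [Q(√111, √213) : Q(√111)] = 2. By the tower law, [Q(√111, √213) : Q] = 2 · 2 = 4.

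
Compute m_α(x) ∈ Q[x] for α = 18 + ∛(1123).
m_α(x) = x^3 - 54x^2 + 972x - 6955

Set β = α - 18 = ∛(1123), so β^3 = 1123. Then (α - 18)^3 - 1123 = 0, i.e. α is a root of g(x) = (x - 18)^3 - 1123 = x^3 - 54x^2 + 972x - 6955. Since g(x) = h(x - 18) where h(x) = x^3 - 1123, and h is irreducible over Q (because 1123 is not a perfect cube, so h has no rational root, and a monic cubic with no rational root is irreducible), g is also irreducible (irreducibility is preserved under the substitution x → x - 18). Hence m_α(x) = x^3 - 54x^2 + 972x - 6955.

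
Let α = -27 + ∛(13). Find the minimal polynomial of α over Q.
m_α(x) = x^3 + 81x^2 + 2187x + 19670

Set β = α + 27 = ∛(13), so β^3 = 13. Then (α + 27)^3 - 13 = 0, i.e. α is a root of g(x) = (x + 27)^3 - 13 = x^3 + 81x^2 + 2187x + 19670. Since g(x) = h(x + 27) where h(x) = x^3 - 13, and h is irreducible over Q (because 13 is not a perfect cube, so h has no rational root, and a monic cubic with no rational root is irreducible), g is also irreducible (irreducibility is preserved under the substitution x → x + 27). Hence m_α(x) = x^3 + 81x^2 + 2187x + 19670.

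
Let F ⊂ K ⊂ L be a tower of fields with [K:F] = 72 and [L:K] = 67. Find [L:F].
[L:F] = 4824

The tower law says that for any tower of field extensions F ⊂ K ⊂ L with finite degrees, [L:F] = [L:K] · [K:F]. Here this gives [L:F] = 67 · 72 = 4824.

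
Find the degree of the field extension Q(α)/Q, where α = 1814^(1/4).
[Q(α):Q] = 4

α is a root of x^4 - 1814. By Eisenstein's criterion at the prime p = 2 (which divides the constant term 1814 but p^2 = 4 does not, since 1814 is squarefree), x^4 - 1814 is irreducible over Q. Hence [Q(α):Q] = 4.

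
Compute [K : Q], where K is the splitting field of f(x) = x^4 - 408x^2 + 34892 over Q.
[K : Q] = 4

Solving the quadratic in x^2: x^2 = (408 ± √(408^2 - 4·34892))/2 = (408 ± √26896)/2 = (408 ± 164)/2, giving x^2 = 122 or x^2 = 286. So f(x) = (x^2 - 122)(x^2 - 286) and the roots of f are ±√122, ±√286. Hence the splitting field is K = Q(√122, √286). Since 122 and 286 are distinct squarefree integers > 1, their product 34892 is not a perfect square, so √286 ∉ Q(√122). By the tower law [K:Q] = [Q(√122,√286):Q(√122)] · [Q(√122):Q] = 2 · 2 = 4.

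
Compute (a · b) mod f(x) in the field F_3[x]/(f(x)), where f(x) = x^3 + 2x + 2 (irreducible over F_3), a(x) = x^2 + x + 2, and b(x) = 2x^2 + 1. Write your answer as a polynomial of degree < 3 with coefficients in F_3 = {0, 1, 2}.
a · b ≡ x^2 + 2x + 1 (mod f(x))

Multiply in F_3[x]: a(x)·b(x) = (x^2 + x + 2)·(2x^2 + 1) = 2x^4 + 2x^3 + 2x^2 + x + 2. This has degree ≥ 3, so divide by f(x) over F_3: 2x^4 + 2x^3 + 2x^2 + x + 2 = (2x + 2)·(x^3 + 2x + 2) + (x^2 + 2x + 1). Hence a·b ≡ x^2 + 2x + 1 (mod f). (F_3[x]/(f) is a field with 3^3 = 27 elements since f is irreducible of degree 3.)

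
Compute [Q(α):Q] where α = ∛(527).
[Q(α):Q] = 3

The minimal polynomial of α is x^3 - 527, irreducible over Q since 527 is not a perfect cube (so x^3 - 527 has no rational root). Hence [Q(α):Q] = deg(m_α) = 3.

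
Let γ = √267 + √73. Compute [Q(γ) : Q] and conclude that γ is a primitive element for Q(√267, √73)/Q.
[Q(γ) : Q] = 4 (equivalently, Q(γ) = Q(√267, √73))

Obviously Q(γ) ⊆ Q(√267, √73), and [Q(√267, √73):Q] = 4 (since 267, 73 are distinct squarefree integers > 1 with 19491 not a perfect square). To show equality we compute the minimal polynomial of γ. From γ = √267 + √73: γ^2 = 267 + 2√(19491) + 73 = 340 + 2√(19491), so γ^2 - 340 = 2√(19491); squaring, (γ^2 - 340)^2 = 4·19491, i.e. γ^4 - 680γ^2 + 115600 - 77964 = 0, i.e. γ^4 - 680γ^2 + 37636 = 0. So γ is a root of x^4 - 680x^2 + 37636. This polynomial is irreducible over Q: it has no rational root (each ±√267 ± √73 is irrational), and any factorization into two quadratics over Q would force √(19491) ∈ Q (pairing opposite roots) or √267, √73 ∈ Q (other pairings), all impossible. Hence [Q(γ):Q] = 4 = [Q(√267, √73):Q], so Q(γ) = Q(√267, √73).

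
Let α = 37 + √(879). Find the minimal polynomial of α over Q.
m_α(x) = x^2 - 74x + 490

From α - 37 = √(879), squaring gives (α - 37)^2 = 879, i.e. α^2 - 74α + 1369 = 879, so α^2 - 74α + 490 = 0. The discriminant of x^2 - 74x + 490 is (-74)^2 - 4·(490) = 5476 - 1960 = 3516, and 4·(879) is not a perfect square in Q since 879 is squarefree and ≠ 1. Hence x^2 - 74x + 490 is irreducible over Q and is the minimal polynomial of α.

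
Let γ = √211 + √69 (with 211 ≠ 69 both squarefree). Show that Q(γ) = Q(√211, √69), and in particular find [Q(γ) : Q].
[Q(γ) : Q] = 4 (equivalently, Q(γ) = Q(√211, √69))

Obviously Q(γ) ⊆ Q(√211, √69), and [Q(√211, √69):Q] = 4 (since 211, 69 are distinct squarefree integers > 1 with 14559 not a perfect square). To show equality we compute the minimal polynomial of γ. From γ = √211 + √69: γ^2 = 211 + 2√(14559) + 69 = 280 + 2√(14559), so γ^2 - 280 = 2√(14559); squaring, (γ^2 - 280)^2 = 4·14559, i.e. γ^4 - 560γ^2 + 78400 - 58236 = 0, i.e. γ^4 - 560γ^2 + 20164 = 0. So γ is a root of x^4 - 560x^2 + 20164. This polynomial is irreducible over Q: it has no rational root (each ±√211 ± √69 is irrational), and any factorization into two quadratics over Q would force √(14559) ∈ Q (pairing opposite roots) or √211, √69 ∈ Q (other pairings), all impossible. Hence [Q(γ):Q] = 4 = [Q(√211, √69):Q], so Q(γ) = Q(√211, √69).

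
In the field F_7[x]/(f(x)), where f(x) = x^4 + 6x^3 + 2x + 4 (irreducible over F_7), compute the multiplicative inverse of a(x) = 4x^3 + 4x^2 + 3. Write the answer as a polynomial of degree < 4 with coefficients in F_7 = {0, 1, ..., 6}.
a(x)^(-1) ≡ 2x^3 + x^2 + x + 5 (mod f(x))

Since f is irreducible over F_7, F_7[x]/(f) is a field and a(x) ≠ 0 has an inverse. Apply the extended Euclidean algorithm to f(x) and a(x) in F_7[x]: f(x) = (2x + 3)·a(x) + (2x^2 + 3x + 2);  a(x) = (2x + 6)·(2x^2 + 3x + 2) + (6x + 5);  (2x^2 + 3x + 2) = (5x + 1)·(6x + 5) + (4). The last nonzero remainder is the constant 4 = gcd(f, a) in F_7. Back-substituting through the division chain expresses 4 = s(x)·a(x) + t(x)·f(x) with s(x) ≡ x^3 + 4x^2 + 4x + 6 (mod f), so (x^3 + 4x^2 + 4x + 6)·a(x) ≡ 4 (mod f). Multiplying by 4^(-1) ≡ 2 in F_7 gives a(x)^(-1) ≡ 2·(x^3 + 4x^2 + 4x + 6) ≡ 2x^3 + x^2 + x + 5 (mod f). Check: (4x^3 + 4x^2 + 3)·(2x^3 + x^2 + x + 5) = x^6 + 5x^5 + x^4 + 2x^3 + 2x^2 + 3x + 1 ≡ 1 (mod x^4 + 6x^3 + 2x + 4).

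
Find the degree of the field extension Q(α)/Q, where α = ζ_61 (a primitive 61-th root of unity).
[Q(α):Q] = 60

The minimal polynomial of ζ_61 over Q is the 61-th cyclotomic polynomial Φ_61(x), which is irreducible over Q and has degree φ(61) = 60. Hence [Q(α):Q] = φ(61) = 60.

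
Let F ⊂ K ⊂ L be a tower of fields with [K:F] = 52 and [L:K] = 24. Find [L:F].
[L:F] = 1248

The tower law says that for any tower of field extensions F ⊂ K ⊂ L with finite degrees, [L:F] = [L:K] · [K:F]. Here this gives [L:F] = 24 · 52 = 1248.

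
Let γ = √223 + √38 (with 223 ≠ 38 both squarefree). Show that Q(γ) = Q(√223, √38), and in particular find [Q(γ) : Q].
[Q(γ) : Q] = 4 (equivalently, Q(γ) = Q(√223, √38))

Obviously Q(γ) ⊆ Q(√223, √38), and [Q(√223, √38):Q] = 4 (since 223, 38 are distinct squarefree integers > 1 with 8474 not a perfect square). To show equality we compute the minimal polynomial of γ. From γ = √223 + √38: γ^2 = 223 + 2√(8474) + 38 = 261 + 2√(8474), so γ^2 - 261 = 2√(8474); squaring, (γ^2 - 261)^2 = 4·8474, i.e. γ^4 - 522γ^2 + 68121 - 33896 = 0, i.e. γ^4 - 522γ^2 + 34225 = 0. So γ is a root of x^4 - 522x^2 + 34225. This polynomial is irreducible over Q: it has no rational root (each ±√223 ± √38 is irrational), and any factorization into two quadratics over Q would force √(8474) ∈ Q (pairing opposite roots) or √223, √38 ∈ Q (other pairings), all impossible. Hence [Q(γ):Q] = 4 = [Q(√223, √38):Q], so Q(γ) = Q(√223, √38).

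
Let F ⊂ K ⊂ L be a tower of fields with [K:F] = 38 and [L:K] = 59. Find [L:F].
[L:F] = 2242

The tower law says that for any tower of field extensions F ⊂ K ⊂ L with finite degrees, [L:F] = [L:K] · [K:F]. Here this gives [L:F] = 59 · 38 = 2242.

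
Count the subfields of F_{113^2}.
F_{113^2} has 2 subfields

The subfields of F_{p^n} are exactly the fields F_{p^d} for d | n (each is the fixed field of the unique index-d subgroup of Gal(F_{p^n}/F_p) ≅ Z/nZ). The divisors of n = 2 are {1, 2}, giving 2 subfields: F_{113^1}, F_{113^2}.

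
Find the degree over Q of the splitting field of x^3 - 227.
[K : Q] = 6

The roots of x^3 - 227 are ∛227, ω∛227, ω^2∛227 where ω = e^(2πi/3) is a primitive cube root of unity, so K = Q(∛227, ω). Now [Q(∛227):Q] = 3 (since 227 is not a perfect cube, x^3 - 227 is irreducible) and [Q(ω):Q] = 2. Both 2 and 3 divide [K:Q], and [K:Q] ≤ 3·2 = 6, so [K:Q] = 6. (Equivalently: Q(∛227) ⊂ R but ω ∉ R, so [K : Q(∛227)] = 2.)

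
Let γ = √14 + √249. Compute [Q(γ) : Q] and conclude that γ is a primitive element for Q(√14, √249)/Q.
[Q(γ) : Q] = 4 (equivalently, Q(γ) = Q(√14, √249))

Obviously Q(γ) ⊆ Q(√14, √249), and [Q(√14, √249):Q] = 4 (since 14, 249 are distinct squarefree integers > 1 with 3486 not a perfect square). To show equality we compute the minimal polynomial of γ. From γ = √14 + √249: γ^2 = 14 + 2√(3486) + 249 = 263 + 2√(3486), so γ^2 - 263 = 2√(3486); squaring, (γ^2 - 263)^2 = 4·3486, i.e. γ^4 - 526γ^2 + 69169 - 13944 = 0, i.e. γ^4 - 526γ^2 + 55225 = 0. So γ is a root of x^4 - 526x^2 + 55225. This polynomial is irreducible over Q: it has no rational root (each ±√14 ± √249 is irrational), and any factorization into two quadratics over Q would force √(3486) ∈ Q (pairing opposite roots) or √14, √249 ∈ Q (other pairings), all impossible. Hence [Q(γ):Q] = 4 = [Q(√14, √249):Q], so Q(γ) = Q(√14, √249).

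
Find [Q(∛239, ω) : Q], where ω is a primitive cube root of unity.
[Q(∛239, ω) : Q] = 6

[Q(∛239):Q] = 3 (min poly x^3 - 239, irreducible since 239 is not a perfect cube). [Q(ω):Q] = 2 (min poly x^2 + x + 1). Since Q(∛239) ⊂ R and ω ∉ R, we have ω ∉ Q(∛239), so x^2 + x + 1 remains irreducible over Q(∛239) and [Q(∛239, ω) : Q(∛239)] = 2. By the tower law, [Q(∛239, ω) : Q] = 3 · 2 = 6. (In fact Q(∛239, ω) is the splitting field of x^3 - 239 over Q.)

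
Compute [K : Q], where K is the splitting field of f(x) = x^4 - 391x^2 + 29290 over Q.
[K : Q] = 4

Solving the quadratic in x^2: x^2 = (391 ± √(391^2 - 4·29290))/2 = (391 ± √35721)/2 = (391 ± 189)/2, giving x^2 = 290 or x^2 = 101. So f(x) = (x^2 - 290)(x^2 - 101) and the roots of f are ±√290, ±√101. Hence the splitting field is K = Q(√290, √101). Since 290 and 101 are distinct squarefree integers > 1, their product 29290 is not a perfect square, so √101 ∉ Q(√290). By the tower law [K:Q] = [Q(√290,√101):Q(√290)] · [Q(√290):Q] = 2 · 2 = 4.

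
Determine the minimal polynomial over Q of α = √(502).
m_α(x) = x^2 - 502

α satisfies α^2 - 502 = 0, so x^2 - 502 annihilates α. Since d = 502 is squarefree and ≠ 1, it is not a perfect square in Q, so x^2 - 502 has no rational root and is therefore irreducible over Q (a degree-2 polynomial over a field is irreducible iff it has no root). Hence m_α(x) = x^2 - 502.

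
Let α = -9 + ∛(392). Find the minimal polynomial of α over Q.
m_α(x) = x^3 + 27x^2 + 243x + 337

Set β = α + 9 = ∛(392), so β^3 = 392. Then (α + 9)^3 - 392 = 0, i.e. α is a root of g(x) = (x + 9)^3 - 392 = x^3 + 27x^2 + 243x + 337. Since g(x) = h(x + 9) where h(x) = x^3 - 392, and h is irreducible over Q (because 392 is not a perfect cube, so h has no rational root, and a monic cubic with no rational root is irreducible), g is also irreducible (irreducibility is preserved under the substitution x → x + 9). Hence m_α(x) = x^3 + 27x^2 + 243x + 337.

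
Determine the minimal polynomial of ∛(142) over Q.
m_α(x) = x^3 - 142

α satisfies α^3 = 142, so x^3 - 142 annihilates α. By the rational root test, a rational root p/q (in lowest terms) of x^3 - 142 would satisfy p^3 = 142 q^3, forcing q = 1 and p^3 = 142; but 142 is not a perfect cube, contradiction. A monic cubic over Q with no rational root is irreducible (any nontrivial factorization would include a linear factor). Hence x^3 - 142 is the minimal polynomial of α, and in particular [Q(α):Q] = 3.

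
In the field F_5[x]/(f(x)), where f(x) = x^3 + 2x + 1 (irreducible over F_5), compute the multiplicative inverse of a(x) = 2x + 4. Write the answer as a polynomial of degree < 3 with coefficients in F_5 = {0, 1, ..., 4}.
a(x)^(-1) ≡ 3x^2 + 4x + 3 (mod f(x))

Since f is irreducible over F_5, F_5[x]/(f) is a field and a(x) ≠ 0 has an inverse. Apply the extended Euclidean algorithm to f(x) and a(x) in F_5[x]: f(x) = (3x^2 + 4x + 3)·a(x) + (4). The last nonzero remainder is the constant 4 = gcd(f, a) in F_5. Back-substituting through the division chain expresses 4 = s(x)·a(x) + t(x)·f(x) with s(x) ≡ 2x^2 + x + 2 (mod f), so (2x^2 + x + 2)·a(x) ≡ 4 (mod f). Multiplying by 4^(-1) ≡ 4 in F_5 gives a(x)^(-1) ≡ 4·(2x^2 + x + 2) ≡ 3x^2 + 4x + 3 (mod f). Check: (2x + 4)·(3x^2 + 4x + 3) = x^3 + 2x + 2 ≡ 1 (mod x^3 + 2x + 1).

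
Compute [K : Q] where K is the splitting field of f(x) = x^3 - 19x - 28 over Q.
[K : Q] = 6

By the rational root test, any rational root of the monic integer polynomial f(x) = x^3 - 19x - 28 must be an integer dividing the constant term -28, i.e. one of ±{1, 2, 4, 7, 14, 28}. Evaluating: f(1) = -46, f(-1) = -10, f(2) = -58, f(-2) = 2, f(4) = -40, f(-4) = -16, f(7) = 182, f(-7) = -238, f(14) = 2450, f(-14) = -2506, f(28) = 21392, f(-28) = -21448; none is 0, so f has no rational root and is therefore irreducible over Q (a cubic with no linear factor over a field is irreducible). For an irreducible cubic, the Galois group is A_3 or S_3 according as the discriminant disc(f) = -4a^3 - 27b^2 = -4·(-19)^3 - 27·(-28)^2 = 6268 is or is not a square in Q. Here disc(f) = 6268 is not a perfect square in Q, so the Galois group of f over Q is not contained in A_3 and must be all of S_3. The splitting field has degree |S_3| = 6 over Q, so [K : Q] = 6.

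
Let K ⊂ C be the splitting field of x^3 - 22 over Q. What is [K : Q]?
[K : Q] = 6

The roots of x^3 - 22 are ∛22, ω∛22, ω^2∛22 where ω = e^(2πi/3) is a primitive cube root of unity, so K = Q(∛22, ω). Now [Q(∛22):Q] = 3 (since 22 is not a perfect cube, x^3 - 22 is irreducible) and [Q(ω):Q] = 2. Both 2 and 3 divide [K:Q], and [K:Q] ≤ 3·2 = 6, so [K:Q] = 6. (Equivalently: Q(∛22) ⊂ R but ω ∉ R, so [K : Q(∛22)] = 2.)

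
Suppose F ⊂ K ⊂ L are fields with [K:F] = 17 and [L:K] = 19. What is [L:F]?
[L:F] = 323

The tower law says that for any tower of field extensions F ⊂ K ⊂ L with finite degrees, [L:F] = [L:K] · [K:F]. Here this gives [L:F] = 19 · 17 = 323.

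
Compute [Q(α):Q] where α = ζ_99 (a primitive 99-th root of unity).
[Q(α):Q] = 60

The minimal polynomial of ζ_99 over Q is the 99-th cyclotomic polynomial Φ_99(x), which is irreducible over Q and has degree φ(99) = 60. Hence [Q(α):Q] = φ(99) = 60.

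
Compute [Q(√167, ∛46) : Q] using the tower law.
[Q(√167, ∛46) : Q] = 6

Let L = Q(√167, ∛46). Since Q(√167) ⊂ L and [Q(√167):Q] = 2, the tower law gives 2 | [L:Q]. Likewise Q(∛46) ⊂ L with [Q(∛46):Q] = 3 (because 46 is not a perfect cube), so 3 | [L:Q]. As gcd(2,3) = 1, [L:Q] is divisible by 6. Conversely L is generated over Q by √167 and ∛46, so [L:Q] ≤ 2·3 = 6. Therefore [Q(√167, ∛46) : Q] = 6.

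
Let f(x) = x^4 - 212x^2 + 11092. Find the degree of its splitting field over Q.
[K : Q] = 4

Solving the quadratic in x^2: x^2 = (212 ± √(212^2 - 4·11092))/2 = (212 ± √576)/2 = (212 ± 24)/2, giving x^2 = 118 or x^2 = 94. So f(x) = (x^2 - 118)(x^2 - 94) and the roots of f are ±√118, ±√94. Hence the splitting field is K = Q(√118, √94). Since 118 and 94 are distinct squarefree integers > 1, their product 11092 is not a perfect square, so √94 ∉ Q(√118). By the tower law [K:Q] = [Q(√118,√94):Q(√118)] · [Q(√118):Q] = 2 · 2 = 4.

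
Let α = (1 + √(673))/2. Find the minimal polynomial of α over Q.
m_α(x) = x^2 - x - 168

From 2α - 1 = √(673), squaring gives (2α - 1)^2 = 673, i.e. 4α^2 - 4α + 1 = 673, so α^2 - α + (1 - 673)/4 = 0. Since 673 ≡ 1 (mod 4), (1 - 673)/4 = -168 ∈ Z. The polynomial x^2 - x - 168 has discriminant 1 - 4·(-168) = 673, which is not a perfect square in Q (d = 673 is squarefree and ≠ 1), so x^2 - x - 168 is irreducible over Q. It is the minimal polynomial of α.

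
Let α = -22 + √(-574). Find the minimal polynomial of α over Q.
m_α(x) = x^2 + 44x + 1058

From α + 22 = √(-574), squaring gives (α + 22)^2 = -574, i.e. α^2 + 44α + 484 = -574, so α^2 + 44α + 1058 = 0. The discriminant of x^2 + 44x + 1058 is (44)^2 - 4·(1058) = 1936 - 4232 = -2296, and 4·(-574) is not a perfect square in Q since -574 is squarefree and ≠ 1. Hence x^2 + 44x + 1058 is irreducible over Q and is the minimal polynomial of α.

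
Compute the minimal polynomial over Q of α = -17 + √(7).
m_α(x) = x^2 + 34x + 282

From α + 17 = √(7), squaring gives (α + 17)^2 = 7, i.e. α^2 + 34α + 289 = 7, so α^2 + 34α + 282 = 0. The discriminant of x^2 + 34x + 282 is (34)^2 - 4·(282) = 1156 - 1128 = 28, and 4·(7) is not a perfect square in Q since 7 is squarefree and ≠ 1. Hence x^2 + 34x + 282 is irreducible over Q and is the minimal polynomial of α.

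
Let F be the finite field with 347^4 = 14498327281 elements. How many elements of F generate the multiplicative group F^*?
There are φ(14498327280) = 3711016960 primitive elements

F_q^* is cyclic of order q - 1 = 14498327280. A cyclic group of order m has exactly φ(m) generators. Here m = 14498327280 = 2^4 · 3 · 5 · 29 · 173 · 12041, so the number of primitive elements is φ(14498327280) = 3711016960.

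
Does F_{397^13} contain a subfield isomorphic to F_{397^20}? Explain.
No: F_{397^20} is not a subfield of F_{397^13}

F_{p^m} embeds in F_{p^n} iff m | n. Here 20 ∤ 13 (since 13 = 0·20 + 13 with remainder 13 ≠ 0), so F_{397^20} is not a subfield of F_{397^13}. Equivalently: if it were, the tower law would give 20 = [F_{397^20}:F_397] dividing [F_{397^13}:F_397] = 13, contradiction.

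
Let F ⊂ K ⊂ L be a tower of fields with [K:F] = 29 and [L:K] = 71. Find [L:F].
[L:F] = 2059

The tower law says that for any tower of field extensions F ⊂ K ⊂ L with finite degrees, [L:F] = [L:K] · [K:F]. Here this gives [L:F] = 71 · 29 = 2059.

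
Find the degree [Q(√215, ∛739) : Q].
[Q(√215, ∛739) : Q] = 6

Let L = Q(√215, ∛739). Since Q(√215) ⊂ L and [Q(√215):Q] = 2, the tower law gives 2 | [L:Q]. Likewise Q(∛739) ⊂ L with [Q(∛739):Q] = 3 (because 739 is not a perfect cube), so 3 | [L:Q]. As gcd(2,3) = 1, [L:Q] is divisible by 6. Conversely L is generated over Q by √215 and ∛739, so [L:Q] ≤ 2·3 = 6. Therefore [Q(√215, ∛739) : Q] = 6.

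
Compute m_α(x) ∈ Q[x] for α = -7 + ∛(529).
m_α(x) = x^3 + 21x^2 + 147x - 186

Set β = α + 7 = ∛(529), so β^3 = 529. Then (α + 7)^3 - 529 = 0, i.e. α is a root of g(x) = (x + 7)^3 - 529 = x^3 + 21x^2 + 147x - 186. Since g(x) = h(x + 7) where h(x) = x^3 - 529, and h is irreducible over Q (because 529 is not a perfect cube, so h has no rational root, and a monic cubic with no rational root is irreducible), g is also irreducible (irreducibility is preserved under the substitution x → x + 7). Hence m_α(x) = x^3 + 21x^2 + 147x - 186.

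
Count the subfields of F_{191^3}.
F_{191^3} has 2 subfields

The subfields of F_{p^n} are exactly the fields F_{p^d} for d | n (each is the fixed field of the unique index-d subgroup of Gal(F_{p^n}/F_p) ≅ Z/nZ). The divisors of n = 3 are {1, 3}, giving 2 subfields: F_{191^1}, F_{191^3}.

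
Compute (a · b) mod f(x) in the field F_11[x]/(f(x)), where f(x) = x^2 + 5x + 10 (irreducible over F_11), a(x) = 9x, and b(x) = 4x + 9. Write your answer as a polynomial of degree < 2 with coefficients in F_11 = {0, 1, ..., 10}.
a · b ≡ 3 (mod f(x))

Multiply in F_11[x]: a(x)·b(x) = (9x)·(4x + 9) = 3x^2 + 4x. This has degree ≥ 2, so divide by f(x) over F_11: 3x^2 + 4x = (3)·(x^2 + 5x + 10) + (3). Hence a·b ≡ 3 (mod f). (F_11[x]/(f) is a field with 11^2 = 121 elements since f is irreducible of degree 2.)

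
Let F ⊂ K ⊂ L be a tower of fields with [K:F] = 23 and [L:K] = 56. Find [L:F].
[L:F] = 1288

The tower law says that for any tower of field extensions F ⊂ K ⊂ L with finite degrees, [L:F] = [L:K] · [K:F]. Here this gives [L:F] = 56 · 23 = 1288.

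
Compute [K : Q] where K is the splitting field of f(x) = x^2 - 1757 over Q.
[K : Q] = 2

f(x) = x^2 - 1757 factors as (x - √1757)(x + √1757). The splitting field is K = Q(√1757). Since 1757 is squarefree and > 1, it is not a perfect square, so x^2 - 1757 is irreducible over Q and [Q(√1757) : Q] = 2. Hence [K : Q] = 2.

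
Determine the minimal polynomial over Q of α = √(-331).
m_α(x) = x^2 + 331

α satisfies α^2 + 331 = 0, so x^2 + 331 annihilates α. Since d = -331 is squarefree and ≠ 1, it is not a perfect square in Q, so x^2 + 331 has no rational root and is therefore irreducible over Q (a degree-2 polynomial over a field is irreducible iff it has no root). Hence m_α(x) = x^2 + 331.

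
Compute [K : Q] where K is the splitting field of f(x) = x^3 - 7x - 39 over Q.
[K : Q] = 6

By the rational root test, any rational root of the monic integer polynomial f(x) = x^3 - 7x - 39 must be an integer dividing the constant term -39, i.e. one of ±{1, 3, 13, 39}. Evaluating: f(1) = -45, f(-1) = -33, f(3) = -33, f(-3) = -45, f(13) = 2067, f(-13) = -2145, f(39) = 59007, f(-39) = -59085; none is 0, so f has no rational root and is therefore irreducible over Q (a cubic with no linear factor over a field is irreducible). For an irreducible cubic, the Galois group is A_3 or S_3 according as the discriminant disc(f) = -4a^3 - 27b^2 = -4·(-7)^3 - 27·(-39)^2 = -39695 is or is not a square in Q. Here disc(f) = -39695 is not a perfect square in Q, so the Galois group of f over Q is not contained in A_3 and must be all of S_3. The splitting field has degree |S_3| = 6 over Q, so [K : Q] = 6.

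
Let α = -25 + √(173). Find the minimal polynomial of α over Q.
m_α(x) = x^2 + 50x + 452

From α + 25 = √(173), squaring gives (α + 25)^2 = 173, i.e. α^2 + 50α + 625 = 173, so α^2 + 50α + 452 = 0. The discriminant of x^2 + 50x + 452 is (50)^2 - 4·(452) = 2500 - 1808 = 692, and 4·(173) is not a perfect square in Q since 173 is squarefree and ≠ 1. Hence x^2 + 50x + 452 is irreducible over Q and is the minimal polynomial of α.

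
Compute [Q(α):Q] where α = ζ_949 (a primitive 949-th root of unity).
[Q(α):Q] = 864

The minimal polynomial of ζ_949 over Q is the 949-th cyclotomic polynomial Φ_949(x), which is irreducible over Q and has degree φ(949) = 864. Hence [Q(α):Q] = φ(949) = 864.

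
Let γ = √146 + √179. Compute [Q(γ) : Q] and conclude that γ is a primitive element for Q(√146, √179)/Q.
[Q(γ) : Q] = 4 (equivalently, Q(γ) = Q(√146, √179))

Obviously Q(γ) ⊆ Q(√146, √179), and [Q(√146, √179):Q] = 4 (since 146, 179 are distinct squarefree integers > 1 with 26134 not a perfect square). To show equality we compute the minimal polynomial of γ. From γ = √146 + √179: γ^2 = 146 + 2√(26134) + 179 = 325 + 2√(26134), so γ^2 - 325 = 2√(26134); squaring, (γ^2 - 325)^2 = 4·26134, i.e. γ^4 - 650γ^2 + 105625 - 104536 = 0, i.e. γ^4 - 650γ^2 + 1089 = 0. So γ is a root of x^4 - 650x^2 + 1089. This polynomial is irreducible over Q: it has no rational root (each ±√146 ± √179 is irrational), and any factorization into two quadratics over Q would force √(26134) ∈ Q (pairing opposite roots) or √146, √179 ∈ Q (other pairings), all impossible. Hence [Q(γ):Q] = 4 = [Q(√146, √179):Q], so Q(γ) = Q(√146, √179).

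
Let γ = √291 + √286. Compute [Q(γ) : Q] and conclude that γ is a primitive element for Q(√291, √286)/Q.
[Q(γ) : Q] = 4 (equivalently, Q(γ) = Q(√291, √286))

Obviously Q(γ) ⊆ Q(√291, √286), and [Q(√291, √286):Q] = 4 (since 291, 286 are distinct squarefree integers > 1 with 83226 not a perfect square). To show equality we compute the minimal polynomial of γ. From γ = √291 + √286: γ^2 = 291 + 2√(83226) + 286 = 577 + 2√(83226), so γ^2 - 577 = 2√(83226); squaring, (γ^2 - 577)^2 = 4·83226, i.e. γ^4 - 1154γ^2 + 332929 - 332904 = 0, i.e. γ^4 - 1154γ^2 + 25 = 0. So γ is a root of x^4 - 1154x^2 + 25. This polynomial is irreducible over Q: it has no rational root (each ±√291 ± √286 is irrational), and any factorization into two quadratics over Q would force √(83226) ∈ Q (pairing opposite roots) or √291, √286 ∈ Q (other pairings), all impossible. Hence [Q(γ):Q] = 4 = [Q(√291, √286):Q], so Q(γ) = Q(√291, √286).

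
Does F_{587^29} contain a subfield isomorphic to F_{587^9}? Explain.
No: F_{587^9} is not a subfield of F_{587^29}

F_{p^m} embeds in F_{p^n} iff m | n. Here 9 ∤ 29 (since 29 = 3·9 + 2 with remainder 2 ≠ 0), so F_{587^9} is not a subfield of F_{587^29}. Equivalently: if it were, the tower law would give 9 = [F_{587^9}:F_587] dividing [F_{587^29}:F_587] = 29, contradiction.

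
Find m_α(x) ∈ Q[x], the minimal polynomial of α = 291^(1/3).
m_α(x) = x^3 - 291

α satisfies α^3 = 291, so x^3 - 291 annihilates α. By the rational root test, a rational root p/q (in lowest terms) of x^3 - 291 would satisfy p^3 = 291 q^3, forcing q = 1 and p^3 = 291; but 291 is not a perfect cube, contradiction. A monic cubic over Q with no rational root is irreducible (any nontrivial factorization would include a linear factor). Hence x^3 - 291 is the minimal polynomial of α, and in particular [Q(α):Q] = 3.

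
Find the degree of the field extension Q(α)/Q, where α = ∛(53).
[Q(α):Q] = 3

The minimal polynomial of α is x^3 - 53, irreducible over Q since 53 is not a perfect cube (so x^3 - 53 has no rational root). Hence [Q(α):Q] = deg(m_α) = 3.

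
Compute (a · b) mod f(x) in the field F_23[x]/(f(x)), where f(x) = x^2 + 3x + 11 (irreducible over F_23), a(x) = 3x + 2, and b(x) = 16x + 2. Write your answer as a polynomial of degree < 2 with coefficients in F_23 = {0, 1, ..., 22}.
a · b ≡ 9x + 5 (mod f(x))

Multiply in F_23[x]: a(x)·b(x) = (3x + 2)·(16x + 2) = 2x^2 + 15x + 4. This has degree ≥ 2, so divide by f(x) over F_23: 2x^2 + 15x + 4 = (2)·(x^2 + 3x + 11) + (9x + 5). Hence a·b ≡ 9x + 5 (mod f). (F_23[x]/(f) is a field with 23^2 = 529 elements since f is irreducible of degree 2.)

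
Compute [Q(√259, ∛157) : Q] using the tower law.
[Q(√259, ∛157) : Q] = 6

Let L = Q(√259, ∛157). Since Q(√259) ⊂ L and [Q(√259):Q] = 2, the tower law gives 2 | [L:Q]. Likewise Q(∛157) ⊂ L with [Q(∛157):Q] = 3 (because 157 is not a perfect cube), so 3 | [L:Q]. As gcd(2,3) = 1, [L:Q] is divisible by 6. Conversely L is generated over Q by √259 and ∛157, so [L:Q] ≤ 2·3 = 6. Therefore [Q(√259, ∛157) : Q] = 6.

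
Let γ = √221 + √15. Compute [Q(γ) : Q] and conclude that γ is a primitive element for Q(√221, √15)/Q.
[Q(γ) : Q] = 4 (equivalently, Q(γ) = Q(√221, √15))

Obviously Q(γ) ⊆ Q(√221, √15), and [Q(√221, √15):Q] = 4 (since 221, 15 are distinct squarefree integers > 1 with 3315 not a perfect square). To show equality we compute the minimal polynomial of γ. From γ = √221 + √15: γ^2 = 221 + 2√(3315) + 15 = 236 + 2√(3315), so γ^2 - 236 = 2√(3315); squaring, (γ^2 - 236)^2 = 4·3315, i.e. γ^4 - 472γ^2 + 55696 - 13260 = 0, i.e. γ^4 - 472γ^2 + 42436 = 0. So γ is a root of x^4 - 472x^2 + 42436. This polynomial is irreducible over Q: it has no rational root (each ±√221 ± √15 is irrational), and any factorization into two quadratics over Q would force √(3315) ∈ Q (pairing opposite roots) or √221, √15 ∈ Q (other pairings), all impossible. Hence [Q(γ):Q] = 4 = [Q(√221, √15):Q], so Q(γ) = Q(√221, √15).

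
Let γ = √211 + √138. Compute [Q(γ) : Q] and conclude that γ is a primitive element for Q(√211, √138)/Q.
[Q(γ) : Q] = 4 (equivalently, Q(γ) = Q(√211, √138))

Obviously Q(γ) ⊆ Q(√211, √138), and [Q(√211, √138):Q] = 4 (since 211, 138 are distinct squarefree integers > 1 with 29118 not a perfect square). To show equality we compute the minimal polynomial of γ. From γ = √211 + √138: γ^2 = 211 + 2√(29118) + 138 = 349 + 2√(29118), so γ^2 - 349 = 2√(29118); squaring, (γ^2 - 349)^2 = 4·29118, i.e. γ^4 - 698γ^2 + 121801 - 116472 = 0, i.e. γ^4 - 698γ^2 + 5329 = 0. So γ is a root of x^4 - 698x^2 + 5329. This polynomial is irreducible over Q: it has no rational root (each ±√211 ± √138 is irrational), and any factorization into two quadratics over Q would force √(29118) ∈ Q (pairing opposite roots) or √211, √138 ∈ Q (other pairings), all impossible. Hence [Q(γ):Q] = 4 = [Q(√211, √138):Q], so Q(γ) = Q(√211, √138).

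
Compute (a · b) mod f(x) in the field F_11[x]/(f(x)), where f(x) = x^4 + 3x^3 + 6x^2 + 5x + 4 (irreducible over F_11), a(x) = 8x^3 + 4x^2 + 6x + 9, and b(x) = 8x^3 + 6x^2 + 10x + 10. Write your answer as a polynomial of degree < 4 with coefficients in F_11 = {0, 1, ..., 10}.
a · b ≡ 4x^3 + 10x^2 + x + 4 (mod f(x))

Multiply in F_11[x]: a(x)·b(x) = (8x^3 + 4x^2 + 6x + 9)·(8x^3 + 6x^2 + 10x + 10) = 9x^6 + 3x^5 + 9x^4 + 8x^3 + 7x + 2. This has degree ≥ 4, so divide by f(x) over F_11: 9x^6 + 3x^5 + 9x^4 + 8x^3 + 7x + 2 = (9x^2 + 9x + 5)·(x^4 + 3x^3 + 6x^2 + 5x + 4) + (4x^3 + 10x^2 + x + 4). Hence a·b ≡ 4x^3 + 10x^2 + x + 4 (mod f). (F_11[x]/(f) is a field with 11^4 = 14641 elements since f is irreducible of degree 4.)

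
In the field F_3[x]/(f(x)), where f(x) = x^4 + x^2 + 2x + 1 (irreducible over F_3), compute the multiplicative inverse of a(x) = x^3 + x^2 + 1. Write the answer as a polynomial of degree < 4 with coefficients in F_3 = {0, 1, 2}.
a(x)^(-1) ≡ x^3 + x^2 + x + 2 (mod f(x))

Since f is irreducible over F_3, F_3[x]/(f) is a field and a(x) ≠ 0 has an inverse. Apply the extended Euclidean algorithm to f(x) and a(x) in F_3[x]: f(x) = (x + 2)·a(x) + (2x^2 + x + 2);  a(x) = (2x + 1)·(2x^2 + x + 2) + (x + 2);  (2x^2 + x + 2) = (2x)·(x + 2) + (2). The last nonzero remainder is the constant 2 = gcd(f, a) in F_3. Back-substituting through the division chain expresses 2 = s(x)·a(x) + t(x)·f(x) with s(x) ≡ 2x^3 + 2x^2 + 2x + 1 (mod f), so (2x^3 + 2x^2 + 2x + 1)·a(x) ≡ 2 (mod f). Multiplying by 2^(-1) ≡ 2 in F_3 gives a(x)^(-1) ≡ 2·(2x^3 + 2x^2 + 2x + 1) ≡ x^3 + x^2 + x + 2 (mod f). Check: (x^3 + x^2 + 1)·(x^3 + x^2 + x + 2) = x^6 + 2x^5 + 2x^4 + x^3 + x + 2 ≡ 1 (mod x^4 + x^2 + 2x + 1).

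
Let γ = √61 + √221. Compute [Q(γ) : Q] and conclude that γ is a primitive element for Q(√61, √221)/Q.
[Q(γ) : Q] = 4 (equivalently, Q(γ) = Q(√61, √221))

Obviously Q(γ) ⊆ Q(√61, √221), and [Q(√61, √221):Q] = 4 (since 61, 221 are distinct squarefree integers > 1 with 13481 not a perfect square). To show equality we compute the minimal polynomial of γ. From γ = √61 + √221: γ^2 = 61 + 2√(13481) + 221 = 282 + 2√(13481), so γ^2 - 282 = 2√(13481); squaring, (γ^2 - 282)^2 = 4·13481, i.e. γ^4 - 564γ^2 + 79524 - 53924 = 0, i.e. γ^4 - 564γ^2 + 25600 = 0. So γ is a root of x^4 - 564x^2 + 25600. This polynomial is irreducible over Q: it has no rational root (each ±√61 ± √221 is irrational), and any factorization into two quadratics over Q would force √(13481) ∈ Q (pairing opposite roots) or √61, √221 ∈ Q (other pairings), all impossible. Hence [Q(γ):Q] = 4 = [Q(√61, √221):Q], so Q(γ) = Q(√61, √221).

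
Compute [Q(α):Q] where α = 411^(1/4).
[Q(α):Q] = 4

α is a root of x^4 - 411. By Eisenstein's criterion at the prime p = 3 (which divides the constant term 411 but p^2 = 9 does not, since 411 is squarefree), x^4 - 411 is irreducible over Q. Hence [Q(α):Q] = 4.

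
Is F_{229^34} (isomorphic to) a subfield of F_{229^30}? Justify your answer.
No: F_{229^34} is not a subfield of F_{229^30}

F_{p^m} embeds in F_{p^n} iff m | n. Here 34 ∤ 30 (since 30 = 0·34 + 30 with remainder 30 ≠ 0), so F_{229^34} is not a subfield of F_{229^30}. Equivalently: if it were, the tower law would give 34 = [F_{229^34}:F_229] dividing [F_{229^30}:F_229] = 30, contradiction.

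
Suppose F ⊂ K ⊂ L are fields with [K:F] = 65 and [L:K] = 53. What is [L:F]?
[L:F] = 3445

The tower law says that for any tower of field extensions F ⊂ K ⊂ L with finite degrees, [L:F] = [L:K] · [K:F]. Here this gives [L:F] = 53 · 65 = 3445.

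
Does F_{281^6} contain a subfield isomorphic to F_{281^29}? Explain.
No: F_{281^29} is not a subfield of F_{281^6}

F_{p^m} embeds in F_{p^n} iff m | n. Here 29 ∤ 6 (since 6 = 0·29 + 6 with remainder 6 ≠ 0), so F_{281^29} is not a subfield of F_{281^6}. Equivalently: if it were, the tower law would give 29 = [F_{281^29}:F_281] dividing [F_{281^6}:F_281] = 6, contradiction.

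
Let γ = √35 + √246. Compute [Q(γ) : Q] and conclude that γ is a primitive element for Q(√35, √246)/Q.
[Q(γ) : Q] = 4 (equivalently, Q(γ) = Q(√35, √246))

Obviously Q(γ) ⊆ Q(√35, √246), and [Q(√35, √246):Q] = 4 (since 35, 246 are distinct squarefree integers > 1 with 8610 not a perfect square). To show equality we compute the minimal polynomial of γ. From γ = √35 + √246: γ^2 = 35 + 2√(8610) + 246 = 281 + 2√(8610), so γ^2 - 281 = 2√(8610); squaring, (γ^2 - 281)^2 = 4·8610, i.e. γ^4 - 562γ^2 + 78961 - 34440 = 0, i.e. γ^4 - 562γ^2 + 44521 = 0. So γ is a root of x^4 - 562x^2 + 44521. This polynomial is irreducible over Q: it has no rational root (each ±√35 ± √246 is irrational), and any factorization into two quadratics over Q would force √(8610) ∈ Q (pairing opposite roots) or √35, √246 ∈ Q (other pairings), all impossible. Hence [Q(γ):Q] = 4 = [Q(√35, √246):Q], so Q(γ) = Q(√35, √246).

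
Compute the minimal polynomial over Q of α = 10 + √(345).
m_α(x) = x^2 - 20x - 245

From α - 10 = √(345), squaring gives (α - 10)^2 = 345, i.e. α^2 - 20α + 100 = 345, so α^2 - 20α - 245 = 0. The discriminant of x^2 - 20x - 245 is (-20)^2 - 4·(-245) = 400 + 980 = 1380, and 4·(345) is not a perfect square in Q since 345 is squarefree and ≠ 1. Hence x^2 - 20x - 245 is irreducible over Q and is the minimal polynomial of α.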